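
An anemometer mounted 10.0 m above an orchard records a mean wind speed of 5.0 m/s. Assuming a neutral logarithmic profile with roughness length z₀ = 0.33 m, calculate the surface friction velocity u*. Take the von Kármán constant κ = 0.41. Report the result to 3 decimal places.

Log law: V(z) = (u*/κ) · ln(z/z₀) ⇒ u* = κ · V / ln(z/z₀)
u* = 0.41 × 5.0 / ln(10.0/0.33) = 0.41 × 5.0 / 3.4112
   = 2.0500 / 3.4112 = 0.6010 m/s

u* ≈ 0.601 m/s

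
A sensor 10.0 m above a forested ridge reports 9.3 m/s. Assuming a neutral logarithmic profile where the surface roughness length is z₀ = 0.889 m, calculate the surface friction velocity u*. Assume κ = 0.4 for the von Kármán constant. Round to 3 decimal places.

u* ≈ 1.537 m/s

Log law: V(z) = (u*/κ) · ln(z/z₀) ⇒ u* = κ · V / ln(z/z₀)
u* = 0.4 × 9.3 / ln(10.0/0.889) = 0.4 × 9.3 / 2.4202
   = 3.7200 / 2.4202 = 1.5370 m/s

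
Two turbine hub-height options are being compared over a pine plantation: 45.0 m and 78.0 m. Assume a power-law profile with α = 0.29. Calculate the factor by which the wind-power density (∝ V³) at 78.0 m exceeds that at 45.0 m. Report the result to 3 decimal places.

Speed ratio: V_B/V_A = (z_B/z_A)^α = (78.0/45.0)^0.29 = (1.7333)^0.29 = 1.17294
Power-density ratio: P_B/P_A = (V_B/V_A)³ = (1.17294)³ = 1.61372

1.614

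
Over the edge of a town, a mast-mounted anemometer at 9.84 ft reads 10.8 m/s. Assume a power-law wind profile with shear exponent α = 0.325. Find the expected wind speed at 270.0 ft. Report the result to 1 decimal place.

Power-law profile: V₂ = V₁ · (z₂/z₁)^α
V₂ = 10.8 × (270.0/9.84)^0.325 = 10.8 × (27.4390)^0.325
    = 10.8 × 2.9341 = 31.6879 m/s

31.7 m/s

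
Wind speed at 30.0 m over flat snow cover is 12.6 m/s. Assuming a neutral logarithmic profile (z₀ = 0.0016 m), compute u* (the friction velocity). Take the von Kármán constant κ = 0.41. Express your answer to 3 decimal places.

Log law: V(z) = (u*/κ) · ln(z/z₀) ⇒ u* = κ · V / ln(z/z₀)
u* = 0.41 × 12.6 / ln(30.0/0.0016) = 0.41 × 12.6 / 9.8389
   = 5.1660 / 9.8389 = 0.5251 m/s

u* ≈ 0.525 m/s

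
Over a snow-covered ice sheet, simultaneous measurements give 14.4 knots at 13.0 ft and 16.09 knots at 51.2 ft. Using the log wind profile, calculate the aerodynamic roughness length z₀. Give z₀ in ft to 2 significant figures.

Log law: V(z) ∝ ln(z/z₀). With r = V₁/V₂ = 14.4/16.09 = 0.89497,
r · ln(z₂/z₀) = ln(z₁/z₀) ⇒ ln z₀ = (ln z₁ − r·ln z₂)/(1 − r)
ln z₀ = (2.56495 − 0.89497×3.93574) / 0.10503 = -9.1152
z₀ = exp(-9.1152) = 0.0001100 ft

z₀ ≈ 0.00011 ft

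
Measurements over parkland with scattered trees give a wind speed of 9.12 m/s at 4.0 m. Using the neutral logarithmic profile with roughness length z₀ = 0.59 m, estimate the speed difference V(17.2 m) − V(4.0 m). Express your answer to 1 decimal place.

7.0 m/s

Log law: V₂ = V₁ · ln(z₂/z₀)/ln(z₁/z₀) = 9.12 × 3.3725/1.9139 = 16.0704 m/s
ΔV = 16.0704 − 9.12 = 6.9504 m/s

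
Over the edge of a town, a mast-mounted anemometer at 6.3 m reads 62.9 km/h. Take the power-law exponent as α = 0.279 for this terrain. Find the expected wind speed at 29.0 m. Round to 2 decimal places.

Power-law profile: V₂ = V₁ · (z₂/z₁)^α
V₂ = 62.9 × (29.0/6.3)^0.279 = 62.9 × (4.6032)^0.279
    = 62.9 × 1.5311 = 96.3039 km/h

96.30 km/h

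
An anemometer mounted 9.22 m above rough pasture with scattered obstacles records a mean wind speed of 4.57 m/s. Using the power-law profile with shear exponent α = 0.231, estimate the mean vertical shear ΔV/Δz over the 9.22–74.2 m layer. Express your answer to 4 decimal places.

0.0435 m/s/m

Power law: V₂ = V₁ · (z₂/z₁)^α = 4.57 × (8.0477)^0.231 = 7.3982 m/s
ΔV/Δz = (7.3982 − 4.57)/(74.2 − 9.22) = 2.8282/64.9800 = 0.04352 m/s/m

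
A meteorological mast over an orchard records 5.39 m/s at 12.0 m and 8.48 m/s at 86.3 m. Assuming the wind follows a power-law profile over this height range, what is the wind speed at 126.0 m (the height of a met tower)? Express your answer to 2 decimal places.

9.25 m/s

First find α: α = ln(V₂/V₁)/ln(z₂/z₁) = ln(8.48/5.39)/ln(86.3/12.0) = 0.45317/1.97292 = 0.2297
Extrapolate from 86.3 m to 126.0 m: V₃ = 8.48 × (126.0/86.3)^0.2297 = 8.48 × 1.0908 = 9.2501 m/s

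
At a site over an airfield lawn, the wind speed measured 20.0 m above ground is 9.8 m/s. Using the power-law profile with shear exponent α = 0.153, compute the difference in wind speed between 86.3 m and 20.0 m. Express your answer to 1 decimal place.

2.5 m/s

Power law: V₂ = V₁ · (z₂/z₁)^α = 9.8 × (4.3150)^0.153 = 12.2568 m/s
ΔV = 12.2568 − 9.8 = 2.4568 m/s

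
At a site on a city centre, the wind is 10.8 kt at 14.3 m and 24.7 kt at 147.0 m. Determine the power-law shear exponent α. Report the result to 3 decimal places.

Power law: V₂/V₁ = (z₂/z₁)^α ⇒ α = ln(V₂/V₁) / ln(z₂/z₁)
α = ln(24.7/10.8) / ln(147.0/14.3) = ln(2.2870) / ln(10.2797)
  = 0.82726 / 2.33017 = 0.35502

α ≈ 0.355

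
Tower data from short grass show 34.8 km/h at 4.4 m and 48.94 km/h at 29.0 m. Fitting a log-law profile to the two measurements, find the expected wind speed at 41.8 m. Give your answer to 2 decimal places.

51.68 km/h

Log law: V ∝ ln(z/z₀). From the pair, with r = V₁/V₂ = 0.71107,
ln z₀ = (ln z₁ − r·ln z₂)/(1 − r) = (1.4816 − 0.71107×3.3673)/0.28893 = -3.1593 → z₀ = 0.04246 m
V₃ = V₁ · ln(z₃/z₀)/ln(z₁/z₀) = 34.8 × 6.8922/4.6409 = 51.6815 km/h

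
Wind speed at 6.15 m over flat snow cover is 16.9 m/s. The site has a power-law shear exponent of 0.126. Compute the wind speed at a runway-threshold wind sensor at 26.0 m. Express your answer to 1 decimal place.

20.3 m/s

Power-law profile: V₂ = V₁ · (z₂/z₁)^α
V₂ = 16.9 × (26.0/6.15)^0.126 = 16.9 × (4.2276)^0.126
    = 16.9 × 1.1992 = 20.2663 m/s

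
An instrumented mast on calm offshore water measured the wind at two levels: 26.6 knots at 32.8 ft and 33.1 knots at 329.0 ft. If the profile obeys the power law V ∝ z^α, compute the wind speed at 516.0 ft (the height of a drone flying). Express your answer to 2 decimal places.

First find α: α = ln(V₂/V₁)/ln(z₂/z₁) = ln(33.1/26.6)/ln(329.0/32.8) = 0.21862/2.30563 = 0.0948
Extrapolate from 329.0 ft to 516.0 ft: V₃ = 33.1 × (516.0/329.0)^0.0948 = 33.1 × 1.0436 = 34.5431 knots

34.54 knots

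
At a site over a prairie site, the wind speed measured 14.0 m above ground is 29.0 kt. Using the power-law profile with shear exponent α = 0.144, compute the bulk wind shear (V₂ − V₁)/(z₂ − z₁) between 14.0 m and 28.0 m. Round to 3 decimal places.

Power law: V₂ = V₁ · (z₂/z₁)^α = 29.0 × (2.0000)^0.144 = 32.0440 kt
ΔV/Δz = (32.0440 − 29.0)/(28.0 − 14.0) = 3.0440/14.0000 = 0.21743 kt/m

0.217 kt/m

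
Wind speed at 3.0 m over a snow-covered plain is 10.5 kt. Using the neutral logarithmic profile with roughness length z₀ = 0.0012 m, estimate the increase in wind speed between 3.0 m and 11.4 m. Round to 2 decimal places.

1.79 kt

Log law: V₂ = V₁ · ln(z₂/z₀)/ln(z₁/z₀) = 10.5 × 9.1590/7.8240 = 12.2916 kt
ΔV = 12.2916 − 10.5 = 1.7916 kt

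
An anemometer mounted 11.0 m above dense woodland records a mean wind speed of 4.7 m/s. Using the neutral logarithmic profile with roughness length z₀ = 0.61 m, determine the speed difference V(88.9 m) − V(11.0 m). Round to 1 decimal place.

3.4 m/s

Log law: V₂ = V₁ · ln(z₂/z₀)/ln(z₁/z₀) = 4.7 × 4.9818/2.8922 = 8.0958 m/s
ΔV = 8.0958 − 4.7 = 3.3958 m/s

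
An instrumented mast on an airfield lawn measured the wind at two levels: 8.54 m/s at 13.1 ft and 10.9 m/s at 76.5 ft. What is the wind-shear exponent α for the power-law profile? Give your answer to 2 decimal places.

Power law: V₂/V₁ = (z₂/z₁)^α ⇒ α = ln(V₂/V₁) / ln(z₂/z₁)
α = ln(10.9/8.54) / ln(76.5/13.1) = ln(1.2763) / ln(5.8397)
  = 0.24400 / 1.76468 = 0.13827

α ≈ 0.14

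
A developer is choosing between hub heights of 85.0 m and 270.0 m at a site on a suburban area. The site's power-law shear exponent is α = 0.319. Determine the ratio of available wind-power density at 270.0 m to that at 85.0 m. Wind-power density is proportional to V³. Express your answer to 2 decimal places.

3.02

Speed ratio: V_B/V_A = (z_B/z_A)^α = (270.0/85.0)^0.319 = (3.1765)^0.319 = 1.44584
Power-density ratio: P_B/P_A = (V_B/V_A)³ = (1.44584)³ = 3.02246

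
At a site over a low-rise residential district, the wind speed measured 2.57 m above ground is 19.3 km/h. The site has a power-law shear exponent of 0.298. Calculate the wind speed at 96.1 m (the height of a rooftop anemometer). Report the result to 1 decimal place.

56.8 km/h

Power-law profile: V₂ = V₁ · (z₂/z₁)^α
V₂ = 19.3 × (96.1/2.57)^0.298 = 19.3 × (37.3930)^0.298
    = 19.3 × 2.9423 = 56.7870 km/h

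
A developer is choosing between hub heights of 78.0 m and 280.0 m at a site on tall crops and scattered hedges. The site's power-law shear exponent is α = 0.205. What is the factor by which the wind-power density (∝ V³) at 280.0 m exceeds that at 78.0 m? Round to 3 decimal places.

Speed ratio: V_B/V_A = (z_B/z_A)^α = (280.0/78.0)^0.205 = (3.5897)^0.205 = 1.29954
Power-density ratio: P_B/P_A = (V_B/V_A)³ = (1.29954)³ = 2.19464

2.195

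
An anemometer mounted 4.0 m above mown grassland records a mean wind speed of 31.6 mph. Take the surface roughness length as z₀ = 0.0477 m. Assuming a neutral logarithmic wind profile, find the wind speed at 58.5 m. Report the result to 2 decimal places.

50.74 mph

Log law: V(z) ∝ ln(z/z₀), so V₂/V₁ = ln(z₂/z₀) / ln(z₁/z₀).
ln(58.5/0.0477) = 7.1119, ln(4.0/0.0477) = 4.4291
V₂ = 31.6 × 7.1119/4.4291 = 31.6 × 1.6057 = 50.7402 mph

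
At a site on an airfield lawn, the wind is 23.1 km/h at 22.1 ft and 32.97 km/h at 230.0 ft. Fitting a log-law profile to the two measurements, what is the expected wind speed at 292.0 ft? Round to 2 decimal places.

33.98 km/h

Log law: V ∝ ln(z/z₀). From the pair, with r = V₁/V₂ = 0.70064,
ln z₀ = (ln z₁ − r·ln z₂)/(1 − r) = (3.0956 − 0.70064×5.4381)/0.29936 = -2.3869 → z₀ = 0.09192 ft
V₃ = V₁ · ln(z₃/z₀)/ln(z₁/z₀) = 23.1 × 8.0636/5.4825 = 33.9756 km/h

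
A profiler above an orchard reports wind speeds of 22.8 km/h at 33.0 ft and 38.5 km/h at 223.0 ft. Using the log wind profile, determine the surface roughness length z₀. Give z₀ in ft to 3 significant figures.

Log law: V(z) ∝ ln(z/z₀). With r = V₁/V₂ = 22.8/38.5 = 0.59221,
r · ln(z₂/z₀) = ln(z₁/z₀) ⇒ ln z₀ = (ln z₁ − r·ln z₂)/(1 − r)
ln z₀ = (3.49651 − 0.59221×5.40717) / 0.40779 = 0.7218
z₀ = exp(0.7218) = 2.058 ft

z₀ ≈ 2.06 ft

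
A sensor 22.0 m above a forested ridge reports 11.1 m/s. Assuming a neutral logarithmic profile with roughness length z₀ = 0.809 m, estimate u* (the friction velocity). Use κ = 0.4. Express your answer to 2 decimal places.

u* ≈ 1.34 m/s

Log law: V(z) = (u*/κ) · ln(z/z₀) ⇒ u* = κ · V / ln(z/z₀)
u* = 0.4 × 11.1 / ln(22.0/0.809) = 0.4 × 11.1 / 3.3030
   = 4.4400 / 3.3030 = 1.3442 m/s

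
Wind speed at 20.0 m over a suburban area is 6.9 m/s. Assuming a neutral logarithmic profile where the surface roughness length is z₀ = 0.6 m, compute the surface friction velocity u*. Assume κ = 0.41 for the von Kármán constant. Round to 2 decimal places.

Log law: V(z) = (u*/κ) · ln(z/z₀) ⇒ u* = κ · V / ln(z/z₀)
u* = 0.41 × 6.9 / ln(20.0/0.6) = 0.41 × 6.9 / 3.5066
   = 2.8290 / 3.5066 = 0.8068 m/s

u* ≈ 0.81 m/s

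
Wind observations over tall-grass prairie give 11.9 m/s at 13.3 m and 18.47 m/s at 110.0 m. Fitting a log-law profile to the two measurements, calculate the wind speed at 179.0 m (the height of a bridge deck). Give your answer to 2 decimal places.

Log law: V ∝ ln(z/z₀). From the pair, with r = V₁/V₂ = 0.64429,
ln z₀ = (ln z₁ − r·ln z₂)/(1 − r) = (2.5878 − 0.64429×4.7005)/0.35571 = -1.2389 → z₀ = 0.2897 m
V₃ = V₁ · ln(z₃/z₀)/ln(z₁/z₀) = 11.9 × 6.4263/3.8267 = 19.9841 m/s

19.98 m/s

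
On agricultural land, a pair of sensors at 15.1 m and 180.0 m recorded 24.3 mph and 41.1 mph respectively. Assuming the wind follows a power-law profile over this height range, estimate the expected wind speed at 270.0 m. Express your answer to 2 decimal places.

First find α: α = ln(V₂/V₁)/ln(z₂/z₁) = ln(41.1/24.3)/ln(180.0/15.1) = 0.52553/2.47826 = 0.2121
Extrapolate from 180.0 m to 270.0 m: V₃ = 41.1 × (270.0/180.0)^0.2121 = 41.1 × 1.0898 = 44.7902 mph

44.79 mph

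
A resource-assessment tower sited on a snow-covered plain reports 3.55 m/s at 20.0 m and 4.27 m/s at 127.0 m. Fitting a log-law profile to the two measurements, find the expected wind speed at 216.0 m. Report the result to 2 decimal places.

Log law: V ∝ ln(z/z₀). From the pair, with r = V₁/V₂ = 0.83138,
ln z₀ = (ln z₁ − r·ln z₂)/(1 − r) = (2.9957 − 0.83138×4.8442)/0.16862 = -6.1182 → z₀ = 0.002202 m
V₃ = V₁ · ln(z₃/z₀)/ln(z₁/z₀) = 3.55 × 11.4935/9.1139 = 4.4769 m/s

4.48 m/s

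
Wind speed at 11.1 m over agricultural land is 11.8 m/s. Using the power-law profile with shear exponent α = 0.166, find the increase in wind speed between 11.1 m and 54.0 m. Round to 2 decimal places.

3.54 m/s

Power law: V₂ = V₁ · (z₂/z₁)^α = 11.8 × (4.8649)^0.166 = 15.3439 m/s
ΔV = 15.3439 − 11.8 = 3.5439 m/s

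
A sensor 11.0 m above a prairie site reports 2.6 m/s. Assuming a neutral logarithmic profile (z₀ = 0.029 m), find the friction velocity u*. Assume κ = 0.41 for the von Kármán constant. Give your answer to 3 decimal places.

u* ≈ 0.180 m/s

Log law: V(z) = (u*/κ) · ln(z/z₀) ⇒ u* = κ · V / ln(z/z₀)
u* = 0.41 × 2.6 / ln(11.0/0.029) = 0.41 × 2.6 / 5.9384
   = 1.0660 / 5.9384 = 0.1795 m/s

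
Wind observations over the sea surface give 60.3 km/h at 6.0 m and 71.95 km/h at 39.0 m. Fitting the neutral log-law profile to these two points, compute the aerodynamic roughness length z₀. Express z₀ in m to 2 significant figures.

z₀ ≈ 0.00037 m

Log law: V(z) ∝ ln(z/z₀). With r = V₁/V₂ = 60.3/71.95 = 0.83808,
r · ln(z₂/z₀) = ln(z₁/z₀) ⇒ ln z₀ = (ln z₁ − r·ln z₂)/(1 − r)
ln z₀ = (1.79176 − 0.83808×3.66356) / 0.16192 = -7.8966
z₀ = exp(-7.8966) = 0.0003720 m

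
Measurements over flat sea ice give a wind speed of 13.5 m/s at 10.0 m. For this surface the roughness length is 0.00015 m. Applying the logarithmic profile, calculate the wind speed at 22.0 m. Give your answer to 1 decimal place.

Log law: V(z) ∝ ln(z/z₀), so V₂/V₁ = ln(z₂/z₀) / ln(z₁/z₀).
ln(22.0/0.00015) = 11.8959, ln(10.0/0.00015) = 11.1075
V₂ = 13.5 × 11.8959/11.1075 = 13.5 × 1.0710 = 14.4583 m/s

14.5 m/s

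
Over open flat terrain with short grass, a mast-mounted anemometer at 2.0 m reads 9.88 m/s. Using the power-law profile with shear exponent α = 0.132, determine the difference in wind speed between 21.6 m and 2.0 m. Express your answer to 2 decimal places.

3.65 m/s

Power law: V₂ = V₁ · (z₂/z₁)^α = 9.88 × (10.8000)^0.132 = 13.5260 m/s
ΔV = 13.5260 − 9.88 = 3.6460 m/s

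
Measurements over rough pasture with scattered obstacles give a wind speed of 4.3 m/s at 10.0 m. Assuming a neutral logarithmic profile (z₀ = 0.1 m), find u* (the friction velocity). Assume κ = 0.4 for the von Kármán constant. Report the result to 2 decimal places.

Log law: V(z) = (u*/κ) · ln(z/z₀) ⇒ u* = κ · V / ln(z/z₀)
u* = 0.4 × 4.3 / ln(10.0/0.1) = 0.4 × 4.3 / 4.6052
   = 1.7200 / 4.6052 = 0.3735 m/s

u* ≈ 0.37 m/s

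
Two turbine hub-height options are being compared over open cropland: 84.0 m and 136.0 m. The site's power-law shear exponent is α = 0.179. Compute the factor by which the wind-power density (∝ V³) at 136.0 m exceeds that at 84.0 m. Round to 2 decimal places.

Speed ratio: V_B/V_A = (z_B/z_A)^α = (136.0/84.0)^0.179 = (1.6190)^0.179 = 1.09008
Power-density ratio: P_B/P_A = (V_B/V_A)³ = (1.09008)³ = 1.29531

1.30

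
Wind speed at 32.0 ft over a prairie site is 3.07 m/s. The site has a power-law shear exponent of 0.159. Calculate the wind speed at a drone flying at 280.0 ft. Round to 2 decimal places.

Power-law profile: V₂ = V₁ · (z₂/z₁)^α
V₂ = 3.07 × (280.0/32.0)^0.159 = 3.07 × (8.7500)^0.159
    = 3.07 × 1.4118 = 4.3343 m/s

4.33 m/s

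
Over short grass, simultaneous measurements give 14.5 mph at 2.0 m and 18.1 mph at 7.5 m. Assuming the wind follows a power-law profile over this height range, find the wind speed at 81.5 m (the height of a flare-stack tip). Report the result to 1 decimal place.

27.0 mph

First find α: α = ln(V₂/V₁)/ln(z₂/z₁) = ln(18.1/14.5)/ln(7.5/2.0) = 0.22176/1.32176 = 0.1678
Extrapolate from 7.5 m to 81.5 m: V₃ = 18.1 × (81.5/7.5)^0.1678 = 18.1 × 1.4922 = 27.0093 mph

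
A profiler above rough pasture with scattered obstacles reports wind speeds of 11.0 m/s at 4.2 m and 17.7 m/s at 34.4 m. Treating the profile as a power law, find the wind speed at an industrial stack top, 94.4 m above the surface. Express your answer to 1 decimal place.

22.2 m/s

First find α: α = ln(V₂/V₁)/ln(z₂/z₁) = ln(17.7/11.0)/ln(34.4/4.2) = 0.47567/2.10297 = 0.2262
Extrapolate from 34.4 m to 94.4 m: V₃ = 17.7 × (94.4/34.4)^0.2262 = 17.7 × 1.2565 = 22.2401 m/s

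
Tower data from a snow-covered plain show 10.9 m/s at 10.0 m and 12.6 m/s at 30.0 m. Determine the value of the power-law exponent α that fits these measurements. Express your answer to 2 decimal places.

α ≈ 0.13

Power law: V₂/V₁ = (z₂/z₁)^α ⇒ α = ln(V₂/V₁) / ln(z₂/z₁)
α = ln(12.6/10.9) / ln(30.0/10.0) = ln(1.1560) / ln(3.0000)
  = 0.14493 / 1.09861 = 0.13192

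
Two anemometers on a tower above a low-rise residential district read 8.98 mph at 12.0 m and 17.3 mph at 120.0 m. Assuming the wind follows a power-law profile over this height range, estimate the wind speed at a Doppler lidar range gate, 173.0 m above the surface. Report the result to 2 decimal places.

First find α: α = ln(V₂/V₁)/ln(z₂/z₁) = ln(17.3/8.98)/ln(120.0/12.0) = 0.65571/2.30259 = 0.2848
Extrapolate from 120.0 m to 173.0 m: V₃ = 17.3 × (173.0/120.0)^0.2848 = 17.3 × 1.1098 = 19.1993 mph

19.20 mph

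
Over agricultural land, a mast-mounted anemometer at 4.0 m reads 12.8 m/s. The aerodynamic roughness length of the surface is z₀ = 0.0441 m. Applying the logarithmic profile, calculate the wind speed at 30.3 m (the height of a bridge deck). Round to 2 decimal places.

Log law: V(z) ∝ ln(z/z₀), so V₂/V₁ = ln(z₂/z₀) / ln(z₁/z₀).
ln(30.3/0.0441) = 6.5324, ln(4.0/0.0441) = 4.5076
V₂ = 12.8 × 6.5324/4.5076 = 12.8 × 1.4492 = 18.5499 m/s

18.55 m/s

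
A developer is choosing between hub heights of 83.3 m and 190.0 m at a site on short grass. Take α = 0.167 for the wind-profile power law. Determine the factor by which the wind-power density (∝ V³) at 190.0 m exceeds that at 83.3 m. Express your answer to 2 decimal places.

Speed ratio: V_B/V_A = (z_B/z_A)^α = (190.0/83.3)^0.167 = (2.2809)^0.167 = 1.14764
Power-density ratio: P_B/P_A = (V_B/V_A)³ = (1.14764)³ = 1.51151

1.51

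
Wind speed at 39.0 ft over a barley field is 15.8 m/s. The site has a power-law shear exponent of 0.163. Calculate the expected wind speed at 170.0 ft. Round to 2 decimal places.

20.09 m/s

Power-law profile: V₂ = V₁ · (z₂/z₁)^α
V₂ = 15.8 × (170.0/39.0)^0.163 = 15.8 × (4.3590)^0.163
    = 15.8 × 1.2712 = 20.0852 m/s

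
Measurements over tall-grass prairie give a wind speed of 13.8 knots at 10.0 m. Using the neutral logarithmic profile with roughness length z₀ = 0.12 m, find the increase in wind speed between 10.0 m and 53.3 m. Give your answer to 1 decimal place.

Log law: V₂ = V₁ · ln(z₂/z₀)/ln(z₁/z₀) = 13.8 × 6.0962/4.4228 = 19.0211 knots
ΔV = 19.0211 − 13.8 = 5.2211 knots

5.2 knots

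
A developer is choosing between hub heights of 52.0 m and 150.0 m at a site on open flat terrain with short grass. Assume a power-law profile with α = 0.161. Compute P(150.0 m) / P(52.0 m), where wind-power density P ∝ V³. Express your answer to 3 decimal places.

1.668

Speed ratio: V_B/V_A = (z_B/z_A)^α = (150.0/52.0)^0.161 = (2.8846)^0.161 = 1.18597
Power-density ratio: P_B/P_A = (V_B/V_A)³ = (1.18597)³ = 1.66810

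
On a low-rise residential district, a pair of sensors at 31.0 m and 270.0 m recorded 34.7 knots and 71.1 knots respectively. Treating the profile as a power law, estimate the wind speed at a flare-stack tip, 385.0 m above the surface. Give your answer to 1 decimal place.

80.0 knots

First find α: α = ln(V₂/V₁)/ln(z₂/z₁) = ln(71.1/34.7)/ln(270.0/31.0) = 0.71735/2.16443 = 0.3314
Extrapolate from 270.0 m to 385.0 m: V₃ = 71.1 × (385.0/270.0)^0.3314 = 71.1 × 1.1248 = 79.9726 knots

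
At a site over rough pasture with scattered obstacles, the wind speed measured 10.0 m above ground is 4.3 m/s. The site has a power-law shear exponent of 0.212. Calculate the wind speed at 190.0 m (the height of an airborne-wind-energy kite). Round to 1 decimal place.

8.0 m/s

Power-law profile: V₂ = V₁ · (z₂/z₁)^α
V₂ = 4.3 × (190.0/10.0)^0.212 = 4.3 × (19.0000)^0.212
    = 4.3 × 1.8668 = 8.0272 m/s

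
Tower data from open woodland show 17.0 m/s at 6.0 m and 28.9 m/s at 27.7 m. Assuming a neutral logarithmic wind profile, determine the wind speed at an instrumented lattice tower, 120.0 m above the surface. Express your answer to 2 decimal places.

40.31 m/s

Log law: V ∝ ln(z/z₀). From the pair, with r = V₁/V₂ = 0.58824,
ln z₀ = (ln z₁ − r·ln z₂)/(1 − r) = (1.7918 − 0.58824×3.3214)/0.41176 = -0.3935 → z₀ = 0.6747 m
V₃ = V₁ · ln(z₃/z₀)/ln(z₁/z₀) = 17.0 × 5.1810/2.1852 = 40.3051 m/s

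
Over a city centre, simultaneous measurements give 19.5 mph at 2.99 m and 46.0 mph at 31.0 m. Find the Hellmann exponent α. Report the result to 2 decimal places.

Power law: V₂/V₁ = (z₂/z₁)^α ⇒ α = ln(V₂/V₁) / ln(z₂/z₁)
α = ln(46.0/19.5) / ln(31.0/2.99) = ln(2.3590) / ln(10.3679)
  = 0.85823 / 2.33871 = 0.36697

α ≈ 0.37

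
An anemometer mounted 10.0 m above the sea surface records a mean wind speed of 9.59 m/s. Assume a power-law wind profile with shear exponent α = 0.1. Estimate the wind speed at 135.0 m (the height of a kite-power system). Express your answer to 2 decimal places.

Power-law profile: V₂ = V₁ · (z₂/z₁)^α
V₂ = 9.59 × (135.0/10.0)^0.1 = 9.59 × (13.5000)^0.1
    = 9.59 × 1.2973 = 12.4409 m/s

12.44 m/s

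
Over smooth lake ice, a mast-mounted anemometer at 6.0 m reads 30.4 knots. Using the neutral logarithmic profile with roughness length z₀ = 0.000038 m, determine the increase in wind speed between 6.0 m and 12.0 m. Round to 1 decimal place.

1.8 knots

Log law: V₂ = V₁ · ln(z₂/z₀)/ln(z₁/z₀) = 30.4 × 12.6628/11.9697 = 32.1604 knots
ΔV = 32.1604 − 30.4 = 1.7604 knots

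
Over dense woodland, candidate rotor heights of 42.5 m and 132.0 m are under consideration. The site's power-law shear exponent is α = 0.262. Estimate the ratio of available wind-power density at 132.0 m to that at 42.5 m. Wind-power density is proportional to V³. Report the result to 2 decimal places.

2.44

Speed ratio: V_B/V_A = (z_B/z_A)^α = (132.0/42.5)^0.262 = (3.1059)^0.262 = 1.34571
Power-density ratio: P_B/P_A = (V_B/V_A)³ = (1.34571)³ = 2.43701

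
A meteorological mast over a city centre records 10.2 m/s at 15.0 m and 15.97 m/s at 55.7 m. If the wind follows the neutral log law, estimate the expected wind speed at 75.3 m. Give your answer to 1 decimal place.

Log law: V ∝ ln(z/z₀). From the pair, with r = V₁/V₂ = 0.63870,
ln z₀ = (ln z₁ − r·ln z₂)/(1 − r) = (2.7081 − 0.63870×4.0200)/0.36130 = 0.3889 → z₀ = 1.475 m
V₃ = V₁ · ln(z₃/z₀)/ln(z₁/z₀) = 10.2 × 3.9326/2.3192 = 17.2960 m/s

17.3 m/s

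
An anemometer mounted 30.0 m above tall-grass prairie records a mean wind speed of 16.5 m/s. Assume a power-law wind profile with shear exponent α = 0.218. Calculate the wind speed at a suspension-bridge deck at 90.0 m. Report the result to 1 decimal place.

Power-law profile: V₂ = V₁ · (z₂/z₁)^α
V₂ = 16.5 × (90.0/30.0)^0.218 = 16.5 × (3.0000)^0.218
    = 16.5 × 1.2706 = 20.9651 m/s

21.0 m/s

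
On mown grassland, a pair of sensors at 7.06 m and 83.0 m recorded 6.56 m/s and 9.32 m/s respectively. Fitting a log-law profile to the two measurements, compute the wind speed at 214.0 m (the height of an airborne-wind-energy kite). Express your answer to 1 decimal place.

Log law: V ∝ ln(z/z₀). From the pair, with r = V₁/V₂ = 0.70386,
ln z₀ = (ln z₁ − r·ln z₂)/(1 − r) = (1.9544 − 0.70386×4.4188)/0.29614 = -3.9030 → z₀ = 0.02018 m
V₃ = V₁ · ln(z₃/z₀)/ln(z₁/z₀) = 6.56 × 9.2689/5.8574 = 10.3807 m/s

10.4 m/s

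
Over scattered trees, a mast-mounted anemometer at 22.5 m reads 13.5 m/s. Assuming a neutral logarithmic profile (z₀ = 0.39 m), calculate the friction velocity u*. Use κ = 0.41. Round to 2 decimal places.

u* ≈ 1.36 m/s

Log law: V(z) = (u*/κ) · ln(z/z₀) ⇒ u* = κ · V / ln(z/z₀)
u* = 0.41 × 13.5 / ln(22.5/0.39) = 0.41 × 13.5 / 4.0551
   = 5.5350 / 4.0551 = 1.3649 m/s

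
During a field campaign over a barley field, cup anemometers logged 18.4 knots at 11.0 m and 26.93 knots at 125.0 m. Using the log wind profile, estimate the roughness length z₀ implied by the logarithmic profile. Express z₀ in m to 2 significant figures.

Log law: V(z) ∝ ln(z/z₀). With r = V₁/V₂ = 18.4/26.93 = 0.68325,
r · ln(z₂/z₀) = ln(z₁/z₀) ⇒ ln z₀ = (ln z₁ − r·ln z₂)/(1 − r)
ln z₀ = (2.39790 − 0.68325×4.82831) / 0.31675 = -2.8447
z₀ = exp(-2.8447) = 0.05815 m

z₀ ≈ 0.058 m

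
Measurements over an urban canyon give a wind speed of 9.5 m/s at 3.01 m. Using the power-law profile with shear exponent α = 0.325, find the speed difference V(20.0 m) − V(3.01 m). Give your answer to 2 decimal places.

Power law: V₂ = V₁ · (z₂/z₁)^α = 9.5 × (6.6445)^0.325 = 17.5802 m/s
ΔV = 17.5802 − 9.5 = 8.0802 m/s

8.08 m/s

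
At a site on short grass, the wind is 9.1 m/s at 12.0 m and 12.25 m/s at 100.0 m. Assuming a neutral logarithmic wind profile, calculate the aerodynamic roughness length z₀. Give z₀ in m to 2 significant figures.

Log law: V(z) ∝ ln(z/z₀). With r = V₁/V₂ = 9.1/12.25 = 0.74286,
r · ln(z₂/z₀) = ln(z₁/z₀) ⇒ ln z₀ = (ln z₁ − r·ln z₂)/(1 − r)
ln z₀ = (2.48491 − 0.74286×4.60517) / 0.25714 = -3.6403
z₀ = exp(-3.6403) = 0.02624 m

z₀ ≈ 0.026 m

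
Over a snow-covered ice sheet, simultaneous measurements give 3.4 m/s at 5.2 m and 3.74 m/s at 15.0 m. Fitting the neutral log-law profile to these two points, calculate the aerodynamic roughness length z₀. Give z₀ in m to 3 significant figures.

Log law: V(z) ∝ ln(z/z₀). With r = V₁/V₂ = 3.4/3.74 = 0.90909,
r · ln(z₂/z₀) = ln(z₁/z₀) ⇒ ln z₀ = (ln z₁ − r·ln z₂)/(1 − r)
ln z₀ = (1.64866 − 0.90909×2.70805) / 0.09091 = -8.9453
z₀ = exp(-8.9453) = 0.0001304 m

z₀ ≈ 0.000130 m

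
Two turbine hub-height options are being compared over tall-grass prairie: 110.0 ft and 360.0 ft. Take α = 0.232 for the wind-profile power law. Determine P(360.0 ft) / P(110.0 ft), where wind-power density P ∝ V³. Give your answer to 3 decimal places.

Speed ratio: V_B/V_A = (z_B/z_A)^α = (360.0/110.0)^0.232 = (3.2727)^0.232 = 1.31662
Power-density ratio: P_B/P_A = (V_B/V_A)³ = (1.31662)³ = 2.28232

2.282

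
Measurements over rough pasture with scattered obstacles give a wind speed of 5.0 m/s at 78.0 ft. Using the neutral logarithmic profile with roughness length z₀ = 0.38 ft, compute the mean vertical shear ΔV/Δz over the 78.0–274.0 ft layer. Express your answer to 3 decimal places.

Log law: V₂ = V₁ · ln(z₂/z₀)/ln(z₁/z₀) = 5.0 × 6.5807/5.3243 = 6.1799 m/s
ΔV/Δz = (6.1799 − 5.0)/(274.0 − 78.0) = 1.1799/196.0000 = 0.00602 m/s/ft

0.006 m/s/ft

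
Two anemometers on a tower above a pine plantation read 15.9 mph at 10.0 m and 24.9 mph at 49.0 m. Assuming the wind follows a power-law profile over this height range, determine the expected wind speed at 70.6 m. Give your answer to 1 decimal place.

27.6 mph

First find α: α = ln(V₂/V₁)/ln(z₂/z₁) = ln(24.9/15.9)/ln(49.0/10.0) = 0.44855/1.58924 = 0.2822
Extrapolate from 49.0 m to 70.6 m: V₃ = 24.9 × (70.6/49.0)^0.2822 = 24.9 × 1.1086 = 27.6036 mph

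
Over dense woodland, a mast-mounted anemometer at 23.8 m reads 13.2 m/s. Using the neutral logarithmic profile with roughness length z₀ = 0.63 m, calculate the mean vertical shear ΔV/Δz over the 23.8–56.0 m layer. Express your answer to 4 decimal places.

0.0966 m/s/m

Log law: V₂ = V₁ · ln(z₂/z₀)/ln(z₁/z₀) = 13.2 × 4.4874/3.6317 = 16.3100 m/s
ΔV/Δz = (16.3100 − 13.2)/(56.0 − 23.8) = 3.1100/32.2000 = 0.09659 m/s/m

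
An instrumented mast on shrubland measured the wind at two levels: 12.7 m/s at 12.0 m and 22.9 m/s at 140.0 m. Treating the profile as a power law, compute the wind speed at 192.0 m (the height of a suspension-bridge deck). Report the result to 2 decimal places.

First find α: α = ln(V₂/V₁)/ln(z₂/z₁) = ln(22.9/12.7)/ln(140.0/12.0) = 0.58953/2.45674 = 0.2400
Extrapolate from 140.0 m to 192.0 m: V₃ = 22.9 × (192.0/140.0)^0.2400 = 22.9 × 1.0787 = 24.7032 m/s

24.70 m/s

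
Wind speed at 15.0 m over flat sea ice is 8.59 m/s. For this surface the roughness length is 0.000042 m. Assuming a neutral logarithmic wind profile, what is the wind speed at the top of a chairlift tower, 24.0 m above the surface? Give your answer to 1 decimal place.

Log law: V(z) ∝ ln(z/z₀), so V₂/V₁ = ln(z₂/z₀) / ln(z₁/z₀).
ln(24.0/0.000042) = 13.2559, ln(15.0/0.000042) = 12.7859
V₂ = 8.59 × 13.2559/12.7859 = 8.59 × 1.0368 = 8.9058 m/s

8.9 m/s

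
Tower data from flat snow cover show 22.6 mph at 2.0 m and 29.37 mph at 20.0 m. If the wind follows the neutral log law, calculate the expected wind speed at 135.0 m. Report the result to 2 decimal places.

Log law: V ∝ ln(z/z₀). From the pair, with r = V₁/V₂ = 0.76949,
ln z₀ = (ln z₁ − r·ln z₂)/(1 − r) = (0.6931 − 0.76949×2.9957)/0.23051 = -6.9935 → z₀ = 0.0009179 m
V₃ = V₁ · ln(z₃/z₀)/ln(z₁/z₀) = 22.6 × 11.8987/7.6866 = 34.9844 mph

34.98 mph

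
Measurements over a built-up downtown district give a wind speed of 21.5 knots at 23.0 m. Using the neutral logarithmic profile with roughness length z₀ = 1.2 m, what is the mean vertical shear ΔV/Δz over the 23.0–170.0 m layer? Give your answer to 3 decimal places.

0.099 knots/m

Log law: V₂ = V₁ · ln(z₂/z₀)/ln(z₁/z₀) = 21.5 × 4.9535/2.9532 = 36.0628 knots
ΔV/Δz = (36.0628 − 21.5)/(170.0 − 23.0) = 14.5628/147.0000 = 0.09907 knots/m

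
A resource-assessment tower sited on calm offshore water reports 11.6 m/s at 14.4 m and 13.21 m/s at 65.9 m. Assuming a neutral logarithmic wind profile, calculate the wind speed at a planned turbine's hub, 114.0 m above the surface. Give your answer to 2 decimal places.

13.79 m/s

Log law: V ∝ ln(z/z₀). From the pair, with r = V₁/V₂ = 0.87812,
ln z₀ = (ln z₁ − r·ln z₂)/(1 − r) = (2.6672 − 0.87812×4.1881)/0.12188 = -8.2909 → z₀ = 0.0002508 m
V₃ = V₁ · ln(z₃/z₀)/ln(z₁/z₀) = 11.6 × 13.0271/10.9581 = 13.7902 m/s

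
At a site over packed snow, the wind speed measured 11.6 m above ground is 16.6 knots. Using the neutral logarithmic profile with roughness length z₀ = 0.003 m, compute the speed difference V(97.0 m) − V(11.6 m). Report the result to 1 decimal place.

Log law: V₂ = V₁ · ln(z₂/z₀)/ln(z₁/z₀) = 16.6 × 10.3839/8.2601 = 20.8679 knots
ΔV = 20.8679 − 16.6 = 4.2679 knots

4.3 knots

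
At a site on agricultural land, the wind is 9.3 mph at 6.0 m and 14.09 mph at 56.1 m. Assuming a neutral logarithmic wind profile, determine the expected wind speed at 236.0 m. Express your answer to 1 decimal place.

17.2 mph

Log law: V ∝ ln(z/z₀). From the pair, with r = V₁/V₂ = 0.66004,
ln z₀ = (ln z₁ − r·ln z₂)/(1 − r) = (1.7918 − 0.66004×4.0271)/0.33996 = -2.5483 → z₀ = 0.07821 m
V₃ = V₁ · ln(z₃/z₀)/ln(z₁/z₀) = 9.3 × 8.0122/4.3401 = 17.1686 mph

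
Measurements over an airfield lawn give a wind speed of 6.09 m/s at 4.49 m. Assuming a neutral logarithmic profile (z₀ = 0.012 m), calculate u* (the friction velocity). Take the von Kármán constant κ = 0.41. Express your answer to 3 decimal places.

u* ≈ 0.421 m/s

Log law: V(z) = (u*/κ) · ln(z/z₀) ⇒ u* = κ · V / ln(z/z₀)
u* = 0.41 × 6.09 / ln(4.49/0.012) = 0.41 × 6.09 / 5.9247
   = 2.4969 / 5.9247 = 0.4214 m/s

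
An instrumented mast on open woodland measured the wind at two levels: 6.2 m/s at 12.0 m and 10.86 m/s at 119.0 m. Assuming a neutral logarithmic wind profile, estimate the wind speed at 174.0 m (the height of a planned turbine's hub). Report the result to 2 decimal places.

Log law: V ∝ ln(z/z₀). From the pair, with r = V₁/V₂ = 0.57090,
ln z₀ = (ln z₁ − r·ln z₂)/(1 − r) = (2.4849 − 0.57090×4.7791)/0.42910 = -0.5675 → z₀ = 0.5669 m
V₃ = V₁ · ln(z₃/z₀)/ln(z₁/z₀) = 6.2 × 5.7265/3.0524 = 11.6317 m/s

11.63 m/s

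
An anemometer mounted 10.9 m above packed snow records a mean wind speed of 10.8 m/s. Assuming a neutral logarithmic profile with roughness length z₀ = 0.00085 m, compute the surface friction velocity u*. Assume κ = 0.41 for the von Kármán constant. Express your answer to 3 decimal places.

u* ≈ 0.468 m/s

Log law: V(z) = (u*/κ) · ln(z/z₀) ⇒ u* = κ · V / ln(z/z₀)
u* = 0.41 × 10.8 / ln(10.9/0.00085) = 0.41 × 10.8 / 9.4590
   = 4.4280 / 9.4590 = 0.4681 m/s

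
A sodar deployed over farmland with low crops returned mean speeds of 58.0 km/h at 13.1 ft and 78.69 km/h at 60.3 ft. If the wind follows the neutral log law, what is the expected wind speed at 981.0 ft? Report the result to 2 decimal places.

116.49 km/h

Log law: V ∝ ln(z/z₀). From the pair, with r = V₁/V₂ = 0.73707,
ln z₀ = (ln z₁ − r·ln z₂)/(1 − r) = (2.5726 − 0.73707×4.0993)/0.26293 = -1.7072 → z₀ = 0.1814 ft
V₃ = V₁ · ln(z₃/z₀)/ln(z₁/z₀) = 58.0 × 8.5958/4.2798 = 116.4896 km/h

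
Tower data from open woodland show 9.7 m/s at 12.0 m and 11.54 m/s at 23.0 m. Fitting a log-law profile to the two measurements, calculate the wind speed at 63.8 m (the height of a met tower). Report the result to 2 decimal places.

Log law: V ∝ ln(z/z₀). From the pair, with r = V₁/V₂ = 0.84055,
ln z₀ = (ln z₁ − r·ln z₂)/(1 − r) = (2.4849 − 0.84055×3.1355)/0.15945 = -0.9448 → z₀ = 0.3887 m
V₃ = V₁ · ln(z₃/z₀)/ln(z₁/z₀) = 9.7 × 5.1006/3.4297 = 14.4255 m/s

14.43 m/s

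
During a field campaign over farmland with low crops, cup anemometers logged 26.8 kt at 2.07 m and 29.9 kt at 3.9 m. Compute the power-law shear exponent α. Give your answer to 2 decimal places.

Power law: V₂/V₁ = (z₂/z₁)^α ⇒ α = ln(V₂/V₁) / ln(z₂/z₁)
α = ln(29.9/26.8) / ln(3.9/2.07) = ln(1.1157) / ln(1.8841)
  = 0.10946 / 0.63343 = 0.17280

α ≈ 0.17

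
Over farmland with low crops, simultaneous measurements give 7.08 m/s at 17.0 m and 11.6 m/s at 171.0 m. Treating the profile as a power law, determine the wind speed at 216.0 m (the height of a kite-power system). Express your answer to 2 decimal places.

12.19 m/s

First find α: α = ln(V₂/V₁)/ln(z₂/z₁) = ln(11.6/7.08)/ln(171.0/17.0) = 0.49373/2.30845 = 0.2139
Extrapolate from 171.0 m to 216.0 m: V₃ = 11.6 × (216.0/171.0)^0.2139 = 11.6 × 1.0512 = 12.1943 m/s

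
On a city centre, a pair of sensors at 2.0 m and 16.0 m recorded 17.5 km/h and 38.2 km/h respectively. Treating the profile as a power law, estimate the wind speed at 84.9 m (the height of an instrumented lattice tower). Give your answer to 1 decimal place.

First find α: α = ln(V₂/V₁)/ln(z₂/z₁) = ln(38.2/17.5)/ln(16.0/2.0) = 0.78063/2.07944 = 0.3754
Extrapolate from 16.0 m to 84.9 m: V₃ = 38.2 × (84.9/16.0)^0.3754 = 38.2 × 1.8711 = 71.4748 km/h

71.5 km/h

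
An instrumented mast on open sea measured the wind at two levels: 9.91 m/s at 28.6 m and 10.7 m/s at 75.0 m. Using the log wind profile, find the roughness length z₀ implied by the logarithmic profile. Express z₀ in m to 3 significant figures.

z₀ ≈ 0.000160 m

Log law: V(z) ∝ ln(z/z₀). With r = V₁/V₂ = 9.91/10.7 = 0.92617,
r · ln(z₂/z₀) = ln(z₁/z₀) ⇒ ln z₀ = (ln z₁ − r·ln z₂)/(1 − r)
ln z₀ = (3.35341 − 0.92617×4.31749) / 0.07383 = -8.7403
z₀ = exp(-8.7403) = 0.0001600 m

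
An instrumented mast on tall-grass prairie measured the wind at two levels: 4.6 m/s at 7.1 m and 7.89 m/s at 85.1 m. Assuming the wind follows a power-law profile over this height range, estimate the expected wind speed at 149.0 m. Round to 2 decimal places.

First find α: α = ln(V₂/V₁)/ln(z₂/z₁) = ln(7.89/4.6)/ln(85.1/7.1) = 0.53954/2.48373 = 0.2172
Extrapolate from 85.1 m to 149.0 m: V₃ = 7.89 × (149.0/85.1)^0.2172 = 7.89 × 1.1294 = 8.9109 m/s

8.91 m/s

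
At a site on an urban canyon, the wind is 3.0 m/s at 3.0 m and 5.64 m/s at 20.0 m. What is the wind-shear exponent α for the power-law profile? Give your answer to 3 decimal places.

Power law: V₂/V₁ = (z₂/z₁)^α ⇒ α = ln(V₂/V₁) / ln(z₂/z₁)
α = ln(5.64/3.0) / ln(20.0/3.0) = ln(1.8800) / ln(6.6667)
  = 0.63127 / 1.89712 = 0.33275

α ≈ 0.333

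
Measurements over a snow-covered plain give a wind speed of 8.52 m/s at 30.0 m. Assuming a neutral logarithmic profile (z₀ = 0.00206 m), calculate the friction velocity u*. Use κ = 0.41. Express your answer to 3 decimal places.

u* ≈ 0.364 m/s

Log law: V(z) = (u*/κ) · ln(z/z₀) ⇒ u* = κ · V / ln(z/z₀)
u* = 0.41 × 8.52 / ln(30.0/0.00206) = 0.41 × 8.52 / 9.5862
   = 3.4932 / 9.5862 = 0.3644 m/s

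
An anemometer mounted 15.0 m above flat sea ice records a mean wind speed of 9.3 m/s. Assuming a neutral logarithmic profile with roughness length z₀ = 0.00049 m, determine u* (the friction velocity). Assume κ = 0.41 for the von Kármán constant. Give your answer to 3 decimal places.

u* ≈ 0.369 m/s

Log law: V(z) = (u*/κ) · ln(z/z₀) ⇒ u* = κ · V / ln(z/z₀)
u* = 0.41 × 9.3 / ln(15.0/0.00049) = 0.41 × 9.3 / 10.3292
   = 3.8130 / 10.3292 = 0.3691 m/s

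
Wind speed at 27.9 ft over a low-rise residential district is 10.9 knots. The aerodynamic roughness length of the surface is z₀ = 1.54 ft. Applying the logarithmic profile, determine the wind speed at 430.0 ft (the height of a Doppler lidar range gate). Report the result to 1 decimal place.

Log law: V(z) ∝ ln(z/z₀), so V₂/V₁ = ln(z₂/z₀) / ln(z₁/z₀).
ln(430.0/1.54) = 5.6320, ln(27.9/1.54) = 2.8968
V₂ = 10.9 × 5.6320/2.8968 = 10.9 × 1.9442 = 21.1916 knots

21.2 knots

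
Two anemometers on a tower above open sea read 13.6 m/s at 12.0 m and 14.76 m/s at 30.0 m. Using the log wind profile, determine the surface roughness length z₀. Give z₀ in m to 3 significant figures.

Log law: V(z) ∝ ln(z/z₀). With r = V₁/V₂ = 13.6/14.76 = 0.92141,
r · ln(z₂/z₀) = ln(z₁/z₀) ⇒ ln z₀ = (ln z₁ − r·ln z₂)/(1 − r)
ln z₀ = (2.48491 − 0.92141×3.40120) / 0.07859 = -8.2578
z₀ = exp(-8.2578) = 0.0002592 m

z₀ ≈ 0.000259 m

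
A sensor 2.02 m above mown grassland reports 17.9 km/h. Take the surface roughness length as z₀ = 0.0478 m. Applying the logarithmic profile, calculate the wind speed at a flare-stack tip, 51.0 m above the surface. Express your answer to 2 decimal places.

33.34 km/h

Log law: V(z) ∝ ln(z/z₀), so V₂/V₁ = ln(z₂/z₀) / ln(z₁/z₀).
ln(51.0/0.0478) = 6.9726, ln(2.02/0.0478) = 3.7438
V₂ = 17.9 × 6.9726/3.7438 = 17.9 × 1.8624 = 33.3372 km/h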